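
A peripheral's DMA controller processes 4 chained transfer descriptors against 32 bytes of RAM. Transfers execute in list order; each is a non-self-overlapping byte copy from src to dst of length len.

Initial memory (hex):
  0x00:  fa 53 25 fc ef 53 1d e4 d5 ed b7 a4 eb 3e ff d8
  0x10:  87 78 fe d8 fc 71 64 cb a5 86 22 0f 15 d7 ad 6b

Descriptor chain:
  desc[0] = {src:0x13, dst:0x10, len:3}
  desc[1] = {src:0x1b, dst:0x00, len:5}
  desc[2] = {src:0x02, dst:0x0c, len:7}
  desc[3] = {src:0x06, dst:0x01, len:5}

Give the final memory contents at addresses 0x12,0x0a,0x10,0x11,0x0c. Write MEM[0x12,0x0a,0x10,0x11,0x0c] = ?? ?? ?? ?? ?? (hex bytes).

MEM[0x12,0x0a,0x10,0x11,0x0c] = d5 b7 1d e4 d7

  after D0: wrote 3B at 0x10 = d8fc71
  after D1: wrote 5B at 0x00 = 0f15d7ad6b
  after D2: wrote 7B at 0x0c = d7ad6b531de4d5
  after D3: wrote 5B at 0x01 = 1de4d5edb7
query mem[0x12]=0xd5, mem[0x0a]=0xb7, mem[0x10]=0x1d, mem[0x11]=0xe4, mem[0x0c]=0xd7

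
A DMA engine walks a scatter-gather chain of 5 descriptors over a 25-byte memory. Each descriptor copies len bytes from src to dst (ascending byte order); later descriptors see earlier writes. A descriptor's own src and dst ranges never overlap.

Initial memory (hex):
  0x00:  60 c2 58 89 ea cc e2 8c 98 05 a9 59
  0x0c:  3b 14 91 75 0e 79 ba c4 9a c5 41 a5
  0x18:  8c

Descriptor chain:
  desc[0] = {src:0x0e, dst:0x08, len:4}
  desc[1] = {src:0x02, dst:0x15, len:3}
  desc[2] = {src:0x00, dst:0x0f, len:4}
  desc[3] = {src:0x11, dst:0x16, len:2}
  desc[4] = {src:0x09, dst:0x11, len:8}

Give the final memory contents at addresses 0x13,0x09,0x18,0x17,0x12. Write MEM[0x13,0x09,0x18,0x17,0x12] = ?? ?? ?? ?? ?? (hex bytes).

#0 dst[0x08+4] := {0x91,0x75,0x0e,0x79}
#1 dst[0x15+3] := {0x58,0x89,0xea}
#2 dst[0x0f+4] := {0x60,0xc2,0x58,0x89}
#3 dst[0x16+2] := {0x58,0x89}
#4 dst[0x11+8] := {0x75,0x0e,0x79,0x3b,0x14,0x91,0x60,0xc2}
query mem[0x13]=0x79, mem[0x09]=0x75, mem[0x18]=0xc2, mem[0x17]=0x60, mem[0x12]=0x0e

MEM[0x13,0x09,0x18,0x17,0x12] = 79 75 c2 60 0e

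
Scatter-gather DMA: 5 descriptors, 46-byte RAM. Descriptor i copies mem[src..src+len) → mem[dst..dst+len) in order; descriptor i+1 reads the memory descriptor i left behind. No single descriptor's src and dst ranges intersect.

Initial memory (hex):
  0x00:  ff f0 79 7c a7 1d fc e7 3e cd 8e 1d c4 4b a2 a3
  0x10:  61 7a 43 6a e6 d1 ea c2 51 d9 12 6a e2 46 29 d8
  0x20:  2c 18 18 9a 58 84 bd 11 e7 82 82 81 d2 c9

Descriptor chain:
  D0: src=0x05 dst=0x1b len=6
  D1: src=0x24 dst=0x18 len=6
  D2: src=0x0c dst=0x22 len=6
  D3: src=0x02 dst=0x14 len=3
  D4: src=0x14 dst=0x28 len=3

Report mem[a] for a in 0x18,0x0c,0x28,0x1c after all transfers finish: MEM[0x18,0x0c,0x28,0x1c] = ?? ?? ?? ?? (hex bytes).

MEM[0x18,0x0c,0x28,0x1c] = 58 c4 79 e7

[0] 0x05->0x1b len=6 : 1d fc e7 3e cd 8e
[1] 0x24->0x18 len=6 : 58 84 bd 11 e7 82
[2] 0x0c->0x22 len=6 : c4 4b a2 a3 61 7a
[3] 0x02->0x14 len=3 : 79 7c a7
[4] 0x14->0x28 len=3 : 79 7c a7
query mem[0x18]=0x58, mem[0x0c]=0xc4, mem[0x28]=0x79, mem[0x1c]=0xe7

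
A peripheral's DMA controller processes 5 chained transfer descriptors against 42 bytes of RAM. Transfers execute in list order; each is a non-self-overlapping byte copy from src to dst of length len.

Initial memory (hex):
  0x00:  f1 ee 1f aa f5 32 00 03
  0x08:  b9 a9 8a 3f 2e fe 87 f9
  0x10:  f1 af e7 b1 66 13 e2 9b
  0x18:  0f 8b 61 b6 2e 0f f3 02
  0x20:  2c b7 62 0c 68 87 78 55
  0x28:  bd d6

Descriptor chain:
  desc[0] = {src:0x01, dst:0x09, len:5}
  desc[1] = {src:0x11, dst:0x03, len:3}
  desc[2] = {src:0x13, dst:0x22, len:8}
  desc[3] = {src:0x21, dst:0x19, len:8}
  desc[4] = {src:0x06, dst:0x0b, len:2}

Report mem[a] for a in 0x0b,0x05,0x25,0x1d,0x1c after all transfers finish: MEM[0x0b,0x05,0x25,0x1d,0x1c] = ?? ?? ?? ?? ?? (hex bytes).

MEM[0x0b,0x05,0x25,0x1d,0x1c] = 00 b1 e2 e2 13

#0 dst[0x09+5] := {0xee,0x1f,0xaa,0xf5,0x32}
#1 dst[0x03+3] := {0xaf,0xe7,0xb1}
#2 dst[0x22+8] := {0xb1,0x66,0x13,0xe2,0x9b,0x0f,0x8b,0x61}
#3 dst[0x19+8] := {0xb7,0xb1,0x66,0x13,0xe2,0x9b,0x0f,0x8b}
#4 dst[0x0b+2] := {0x00,0x03}
query mem[0x0b]=0x00, mem[0x05]=0xb1, mem[0x25]=0xe2, mem[0x1d]=0xe2, mem[0x1c]=0x13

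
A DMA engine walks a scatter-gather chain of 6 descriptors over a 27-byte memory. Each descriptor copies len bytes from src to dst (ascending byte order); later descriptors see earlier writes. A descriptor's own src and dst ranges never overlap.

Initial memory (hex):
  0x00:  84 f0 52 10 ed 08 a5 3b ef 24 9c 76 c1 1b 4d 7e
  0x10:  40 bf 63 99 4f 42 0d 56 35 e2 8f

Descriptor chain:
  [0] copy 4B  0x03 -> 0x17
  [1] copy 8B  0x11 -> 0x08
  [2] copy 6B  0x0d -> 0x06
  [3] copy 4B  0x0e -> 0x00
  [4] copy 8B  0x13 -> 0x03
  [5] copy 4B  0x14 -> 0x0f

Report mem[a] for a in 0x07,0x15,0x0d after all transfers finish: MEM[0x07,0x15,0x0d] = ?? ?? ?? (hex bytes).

[0] 0x03->0x17 len=4 : 10 ed 08 a5
[1] 0x11->0x08 len=8 : bf 63 99 4f 42 0d 10 ed
[2] 0x0d->0x06 len=6 : 0d 10 ed 40 bf 63
[3] 0x0e->0x00 len=4 : 10 ed 40 bf
[4] 0x13->0x03 len=8 : 99 4f 42 0d 10 ed 08 a5
[5] 0x14->0x0f len=4 : 4f 42 0d 10
query mem[0x07]=0x10, mem[0x15]=0x42, mem[0x0d]=0x0d

MEM[0x07,0x15,0x0d] = 10 42 0d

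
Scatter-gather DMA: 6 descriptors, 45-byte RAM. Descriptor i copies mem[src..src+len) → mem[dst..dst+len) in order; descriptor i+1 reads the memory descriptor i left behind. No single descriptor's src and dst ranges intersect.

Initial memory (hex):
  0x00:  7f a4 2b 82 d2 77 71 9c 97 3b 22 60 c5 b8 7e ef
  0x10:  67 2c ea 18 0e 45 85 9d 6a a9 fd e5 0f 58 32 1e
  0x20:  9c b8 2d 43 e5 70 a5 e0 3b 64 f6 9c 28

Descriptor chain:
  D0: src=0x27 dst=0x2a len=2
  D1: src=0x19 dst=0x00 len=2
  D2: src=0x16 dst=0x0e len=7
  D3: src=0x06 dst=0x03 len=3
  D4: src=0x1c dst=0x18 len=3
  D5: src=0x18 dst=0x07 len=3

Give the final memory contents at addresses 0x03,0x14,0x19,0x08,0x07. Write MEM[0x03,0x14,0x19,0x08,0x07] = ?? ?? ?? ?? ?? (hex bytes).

MEM[0x03,0x14,0x19,0x08,0x07] = 71 0f 58 58 0f

  after D0: wrote 2B at 0x2a = e03b
  after D1: wrote 2B at 0x00 = a9fd
  after D2: wrote 7B at 0x0e = 859d6aa9fde50f
  after D3: wrote 3B at 0x03 = 719c97
  after D4: wrote 3B at 0x18 = 0f5832
  after D5: wrote 3B at 0x07 = 0f5832
query mem[0x03]=0x71, mem[0x14]=0x0f, mem[0x19]=0x58, mem[0x08]=0x58, mem[0x07]=0x0f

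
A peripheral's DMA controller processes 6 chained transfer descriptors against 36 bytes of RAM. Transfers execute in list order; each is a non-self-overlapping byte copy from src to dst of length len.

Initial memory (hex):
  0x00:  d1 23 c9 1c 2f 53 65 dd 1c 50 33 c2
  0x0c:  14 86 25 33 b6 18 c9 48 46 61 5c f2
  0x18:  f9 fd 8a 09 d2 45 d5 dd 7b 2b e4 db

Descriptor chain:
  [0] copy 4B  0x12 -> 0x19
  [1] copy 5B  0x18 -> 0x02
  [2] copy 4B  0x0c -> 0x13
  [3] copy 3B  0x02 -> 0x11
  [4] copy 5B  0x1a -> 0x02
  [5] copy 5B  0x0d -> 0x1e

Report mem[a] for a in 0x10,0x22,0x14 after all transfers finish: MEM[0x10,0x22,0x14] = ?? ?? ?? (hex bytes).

D0: mem[0x19..0x1c] <- [c9 48 46 61]
D1: mem[0x02..0x06] <- [f9 c9 48 46 61]
D2: mem[0x13..0x16] <- [14 86 25 33]
D3: mem[0x11..0x13] <- [f9 c9 48]
D4: mem[0x02..0x06] <- [48 46 61 45 d5]
D5: mem[0x1e..0x22] <- [86 25 33 b6 f9]
query mem[0x10]=0xb6, mem[0x22]=0xf9, mem[0x14]=0x86

MEM[0x10,0x22,0x14] = b6 f9 86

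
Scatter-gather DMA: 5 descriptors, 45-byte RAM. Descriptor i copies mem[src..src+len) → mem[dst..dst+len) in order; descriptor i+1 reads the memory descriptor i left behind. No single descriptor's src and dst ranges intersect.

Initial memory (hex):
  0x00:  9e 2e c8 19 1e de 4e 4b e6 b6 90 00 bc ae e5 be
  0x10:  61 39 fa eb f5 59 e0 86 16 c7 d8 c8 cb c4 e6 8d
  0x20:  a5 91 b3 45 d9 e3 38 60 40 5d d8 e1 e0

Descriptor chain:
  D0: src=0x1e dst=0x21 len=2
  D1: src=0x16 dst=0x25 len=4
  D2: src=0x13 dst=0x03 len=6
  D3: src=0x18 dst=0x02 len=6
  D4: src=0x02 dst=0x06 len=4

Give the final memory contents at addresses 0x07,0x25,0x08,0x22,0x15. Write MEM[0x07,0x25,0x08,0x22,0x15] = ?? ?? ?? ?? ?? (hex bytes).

D0: mem[0x21..0x22] <- [e6 8d]
D1: mem[0x25..0x28] <- [e0 86 16 c7]
D2: mem[0x03..0x08] <- [eb f5 59 e0 86 16]
D3: mem[0x02..0x07] <- [16 c7 d8 c8 cb c4]
D4: mem[0x06..0x09] <- [16 c7 d8 c8]
query mem[0x07]=0xc7, mem[0x25]=0xe0, mem[0x08]=0xd8, mem[0x22]=0x8d, mem[0x15]=0x59

MEM[0x07,0x25,0x08,0x22,0x15] = c7 e0 d8 8d 59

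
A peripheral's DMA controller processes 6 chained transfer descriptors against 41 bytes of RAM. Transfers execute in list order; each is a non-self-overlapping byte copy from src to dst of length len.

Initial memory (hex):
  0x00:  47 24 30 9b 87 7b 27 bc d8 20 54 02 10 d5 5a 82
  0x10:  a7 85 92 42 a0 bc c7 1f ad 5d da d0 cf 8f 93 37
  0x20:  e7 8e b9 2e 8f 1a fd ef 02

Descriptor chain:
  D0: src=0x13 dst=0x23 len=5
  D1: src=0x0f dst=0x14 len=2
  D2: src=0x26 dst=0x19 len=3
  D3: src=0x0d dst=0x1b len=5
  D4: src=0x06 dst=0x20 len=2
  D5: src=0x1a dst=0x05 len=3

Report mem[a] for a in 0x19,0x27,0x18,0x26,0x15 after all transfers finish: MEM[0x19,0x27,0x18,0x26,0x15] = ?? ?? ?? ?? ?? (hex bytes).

D0: mem[0x23..0x27] <- [42 a0 bc c7 1f]
D1: mem[0x14..0x15] <- [82 a7]
D2: mem[0x19..0x1b] <- [c7 1f 02]
D3: mem[0x1b..0x1f] <- [d5 5a 82 a7 85]
D4: mem[0x20..0x21] <- [27 bc]
D5: mem[0x05..0x07] <- [1f d5 5a]
query mem[0x19]=0xc7, mem[0x27]=0x1f, mem[0x18]=0xad, mem[0x26]=0xc7, mem[0x15]=0xa7

MEM[0x19,0x27,0x18,0x26,0x15] = c7 1f ad c7 a7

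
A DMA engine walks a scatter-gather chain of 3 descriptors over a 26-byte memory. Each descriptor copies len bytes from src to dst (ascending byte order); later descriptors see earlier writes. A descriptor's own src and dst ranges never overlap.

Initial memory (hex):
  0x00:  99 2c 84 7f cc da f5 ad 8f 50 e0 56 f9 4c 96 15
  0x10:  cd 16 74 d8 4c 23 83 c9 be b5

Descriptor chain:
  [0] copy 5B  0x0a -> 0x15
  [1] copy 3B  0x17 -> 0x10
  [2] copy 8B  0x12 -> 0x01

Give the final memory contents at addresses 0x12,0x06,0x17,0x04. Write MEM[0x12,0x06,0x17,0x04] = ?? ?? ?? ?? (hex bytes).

MEM[0x12,0x06,0x17,0x04] = 96 f9 f9 e0

D0: mem[0x15..0x19] <- [e0 56 f9 4c 96]
D1: mem[0x10..0x12] <- [f9 4c 96]
D2: mem[0x01..0x08] <- [96 d8 4c e0 56 f9 4c 96]
query mem[0x12]=0x96, mem[0x06]=0xf9, mem[0x17]=0xf9, mem[0x04]=0xe0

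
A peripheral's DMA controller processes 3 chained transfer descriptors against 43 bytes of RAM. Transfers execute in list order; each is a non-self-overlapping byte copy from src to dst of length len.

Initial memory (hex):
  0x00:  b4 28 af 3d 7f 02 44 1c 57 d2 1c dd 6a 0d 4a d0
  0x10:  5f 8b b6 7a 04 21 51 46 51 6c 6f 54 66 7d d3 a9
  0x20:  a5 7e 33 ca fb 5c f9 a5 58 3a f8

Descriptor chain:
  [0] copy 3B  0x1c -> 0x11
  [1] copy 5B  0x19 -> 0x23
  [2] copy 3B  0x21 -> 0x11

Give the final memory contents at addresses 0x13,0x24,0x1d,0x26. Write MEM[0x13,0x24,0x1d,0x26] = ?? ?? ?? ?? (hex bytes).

MEM[0x13,0x24,0x1d,0x26] = 6c 6f 7d 66

#0 dst[0x11+3] := {0x66,0x7d,0xd3}
#1 dst[0x23+5] := {0x6c,0x6f,0x54,0x66,0x7d}
#2 dst[0x11+3] := {0x7e,0x33,0x6c}
query mem[0x13]=0x6c, mem[0x24]=0x6f, mem[0x1d]=0x7d, mem[0x26]=0x66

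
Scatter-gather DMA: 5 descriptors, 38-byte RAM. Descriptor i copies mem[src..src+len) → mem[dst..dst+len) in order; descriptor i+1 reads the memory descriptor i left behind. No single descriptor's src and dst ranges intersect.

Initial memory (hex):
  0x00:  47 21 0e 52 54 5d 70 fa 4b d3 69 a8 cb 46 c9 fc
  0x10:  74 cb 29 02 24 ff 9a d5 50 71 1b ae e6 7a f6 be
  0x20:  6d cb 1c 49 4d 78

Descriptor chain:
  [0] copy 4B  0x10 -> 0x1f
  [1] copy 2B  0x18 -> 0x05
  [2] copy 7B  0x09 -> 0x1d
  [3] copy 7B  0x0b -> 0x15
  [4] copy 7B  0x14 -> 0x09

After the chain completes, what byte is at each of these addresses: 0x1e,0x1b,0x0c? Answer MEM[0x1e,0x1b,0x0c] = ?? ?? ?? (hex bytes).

MEM[0x1e,0x1b,0x0c] = 69 cb 46

#0 dst[0x1f+4] := {0x74,0xcb,0x29,0x02}
#1 dst[0x05+2] := {0x50,0x71}
#2 dst[0x1d+7] := {0xd3,0x69,0xa8,0xcb,0x46,0xc9,0xfc}
#3 dst[0x15+7] := {0xa8,0xcb,0x46,0xc9,0xfc,0x74,0xcb}
#4 dst[0x09+7] := {0x24,0xa8,0xcb,0x46,0xc9,0xfc,0x74}
query mem[0x1e]=0x69, mem[0x1b]=0xcb, mem[0x0c]=0x46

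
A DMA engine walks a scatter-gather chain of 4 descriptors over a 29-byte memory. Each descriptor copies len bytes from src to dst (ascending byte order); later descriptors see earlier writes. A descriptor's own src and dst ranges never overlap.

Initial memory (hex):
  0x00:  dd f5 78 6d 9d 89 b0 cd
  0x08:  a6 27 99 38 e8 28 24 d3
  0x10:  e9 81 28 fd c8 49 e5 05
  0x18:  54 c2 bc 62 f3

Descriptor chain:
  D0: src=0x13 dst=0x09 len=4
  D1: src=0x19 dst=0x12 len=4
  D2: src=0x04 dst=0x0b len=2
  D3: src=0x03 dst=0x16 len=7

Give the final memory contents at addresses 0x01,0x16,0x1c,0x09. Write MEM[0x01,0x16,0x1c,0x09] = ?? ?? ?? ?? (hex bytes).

#0 dst[0x09+4] := {0xfd,0xc8,0x49,0xe5}
#1 dst[0x12+4] := {0xc2,0xbc,0x62,0xf3}
#2 dst[0x0b+2] := {0x9d,0x89}
#3 dst[0x16+7] := {0x6d,0x9d,0x89,0xb0,0xcd,0xa6,0xfd}
query mem[0x01]=0xf5, mem[0x16]=0x6d, mem[0x1c]=0xfd, mem[0x09]=0xfd

MEM[0x01,0x16,0x1c,0x09] = f5 6d fd fd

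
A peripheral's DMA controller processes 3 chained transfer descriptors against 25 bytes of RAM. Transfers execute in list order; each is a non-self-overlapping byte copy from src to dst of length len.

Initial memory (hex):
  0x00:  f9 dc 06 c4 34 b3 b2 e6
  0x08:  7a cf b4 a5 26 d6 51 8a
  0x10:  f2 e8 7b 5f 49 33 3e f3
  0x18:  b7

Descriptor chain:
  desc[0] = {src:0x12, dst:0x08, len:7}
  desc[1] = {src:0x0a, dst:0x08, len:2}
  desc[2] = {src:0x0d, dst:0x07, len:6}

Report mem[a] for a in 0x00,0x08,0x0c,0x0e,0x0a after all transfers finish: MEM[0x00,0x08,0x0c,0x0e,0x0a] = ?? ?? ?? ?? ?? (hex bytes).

D0: mem[0x08..0x0e] <- [7b 5f 49 33 3e f3 b7]
D1: mem[0x08..0x09] <- [49 33]
D2: mem[0x07..0x0c] <- [f3 b7 8a f2 e8 7b]
query mem[0x00]=0xf9, mem[0x08]=0xb7, mem[0x0c]=0x7b, mem[0x0e]=0xb7, mem[0x0a]=0xf2

MEM[0x00,0x08,0x0c,0x0e,0x0a] = f9 b7 7b b7 f2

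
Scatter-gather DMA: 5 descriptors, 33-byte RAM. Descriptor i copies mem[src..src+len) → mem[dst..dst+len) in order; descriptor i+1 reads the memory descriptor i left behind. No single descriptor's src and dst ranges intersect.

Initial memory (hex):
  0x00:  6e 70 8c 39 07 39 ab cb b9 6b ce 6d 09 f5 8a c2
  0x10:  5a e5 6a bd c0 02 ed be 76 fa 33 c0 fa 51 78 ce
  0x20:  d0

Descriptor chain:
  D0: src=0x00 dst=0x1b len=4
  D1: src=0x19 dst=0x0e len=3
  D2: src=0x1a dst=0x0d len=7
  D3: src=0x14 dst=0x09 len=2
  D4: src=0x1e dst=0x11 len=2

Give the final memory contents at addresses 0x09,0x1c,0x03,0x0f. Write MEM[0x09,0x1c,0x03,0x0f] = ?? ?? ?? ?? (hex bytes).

MEM[0x09,0x1c,0x03,0x0f] = c0 70 39 70

D0: mem[0x1b..0x1e] <- [6e 70 8c 39]
D1: mem[0x0e..0x10] <- [fa 33 6e]
D2: mem[0x0d..0x13] <- [33 6e 70 8c 39 ce d0]
D3: mem[0x09..0x0a] <- [c0 02]
D4: mem[0x11..0x12] <- [39 ce]
query mem[0x09]=0xc0, mem[0x1c]=0x70, mem[0x03]=0x39, mem[0x0f]=0x70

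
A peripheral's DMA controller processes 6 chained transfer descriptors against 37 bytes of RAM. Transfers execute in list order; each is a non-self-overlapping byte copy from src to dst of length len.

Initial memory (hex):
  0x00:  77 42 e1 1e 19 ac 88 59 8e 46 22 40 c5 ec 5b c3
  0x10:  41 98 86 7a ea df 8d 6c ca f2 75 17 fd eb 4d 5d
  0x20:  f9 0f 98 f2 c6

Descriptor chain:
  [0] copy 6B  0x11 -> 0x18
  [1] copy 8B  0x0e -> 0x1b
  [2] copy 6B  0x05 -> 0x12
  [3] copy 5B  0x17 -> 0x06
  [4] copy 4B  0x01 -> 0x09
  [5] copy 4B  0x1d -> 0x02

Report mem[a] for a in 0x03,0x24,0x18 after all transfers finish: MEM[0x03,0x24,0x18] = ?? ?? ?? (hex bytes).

MEM[0x03,0x24,0x18] = 98 c6 98

#0 dst[0x18+6] := {0x98,0x86,0x7a,0xea,0xdf,0x8d}
#1 dst[0x1b+8] := {0x5b,0xc3,0x41,0x98,0x86,0x7a,0xea,0xdf}
#2 dst[0x12+6] := {0xac,0x88,0x59,0x8e,0x46,0x22}
#3 dst[0x06+5] := {0x22,0x98,0x86,0x7a,0x5b}
#4 dst[0x09+4] := {0x42,0xe1,0x1e,0x19}
#5 dst[0x02+4] := {0x41,0x98,0x86,0x7a}
query mem[0x03]=0x98, mem[0x24]=0xc6, mem[0x18]=0x98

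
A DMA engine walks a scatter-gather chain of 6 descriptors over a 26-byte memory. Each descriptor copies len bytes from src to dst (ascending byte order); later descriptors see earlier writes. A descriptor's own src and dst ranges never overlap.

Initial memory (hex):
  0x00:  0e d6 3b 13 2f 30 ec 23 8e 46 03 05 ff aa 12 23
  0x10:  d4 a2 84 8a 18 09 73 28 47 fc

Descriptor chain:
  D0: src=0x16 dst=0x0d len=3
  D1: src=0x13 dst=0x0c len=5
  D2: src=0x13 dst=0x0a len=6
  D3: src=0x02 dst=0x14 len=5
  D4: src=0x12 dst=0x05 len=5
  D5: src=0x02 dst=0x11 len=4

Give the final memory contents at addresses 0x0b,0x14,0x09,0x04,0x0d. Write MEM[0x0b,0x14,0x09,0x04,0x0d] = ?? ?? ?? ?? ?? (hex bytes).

  after D0: wrote 3B at 0x0d = 732847
  after D1: wrote 5B at 0x0c = 8a18097328
  after D2: wrote 6B at 0x0a = 8a1809732847
  after D3: wrote 5B at 0x14 = 3b132f30ec
  after D4: wrote 5B at 0x05 = 848a3b132f
  after D5: wrote 4B at 0x11 = 3b132f84
query mem[0x0b]=0x18, mem[0x14]=0x84, mem[0x09]=0x2f, mem[0x04]=0x2f, mem[0x0d]=0x73

MEM[0x0b,0x14,0x09,0x04,0x0d] = 18 84 2f 2f 73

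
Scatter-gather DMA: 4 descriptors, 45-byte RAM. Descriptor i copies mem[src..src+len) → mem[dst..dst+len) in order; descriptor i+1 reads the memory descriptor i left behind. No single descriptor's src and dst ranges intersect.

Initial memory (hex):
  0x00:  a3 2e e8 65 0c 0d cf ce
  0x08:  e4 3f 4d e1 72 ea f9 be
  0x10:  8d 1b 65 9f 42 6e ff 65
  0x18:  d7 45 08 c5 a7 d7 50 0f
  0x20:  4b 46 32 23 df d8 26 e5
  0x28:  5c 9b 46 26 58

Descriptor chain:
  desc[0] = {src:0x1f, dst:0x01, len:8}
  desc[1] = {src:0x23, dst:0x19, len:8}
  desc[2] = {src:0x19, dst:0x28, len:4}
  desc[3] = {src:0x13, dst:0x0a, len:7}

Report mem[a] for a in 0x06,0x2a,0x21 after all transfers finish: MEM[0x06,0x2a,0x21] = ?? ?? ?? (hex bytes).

  after D0: wrote 8B at 0x01 = 0f4b463223dfd826
  after D1: wrote 8B at 0x19 = 23dfd826e55c9b46
  after D2: wrote 4B at 0x28 = 23dfd826
  after D3: wrote 7B at 0x0a = 9f426eff65d723
query mem[0x06]=0xdf, mem[0x2a]=0xd8, mem[0x21]=0x46

MEM[0x06,0x2a,0x21] = df d8 46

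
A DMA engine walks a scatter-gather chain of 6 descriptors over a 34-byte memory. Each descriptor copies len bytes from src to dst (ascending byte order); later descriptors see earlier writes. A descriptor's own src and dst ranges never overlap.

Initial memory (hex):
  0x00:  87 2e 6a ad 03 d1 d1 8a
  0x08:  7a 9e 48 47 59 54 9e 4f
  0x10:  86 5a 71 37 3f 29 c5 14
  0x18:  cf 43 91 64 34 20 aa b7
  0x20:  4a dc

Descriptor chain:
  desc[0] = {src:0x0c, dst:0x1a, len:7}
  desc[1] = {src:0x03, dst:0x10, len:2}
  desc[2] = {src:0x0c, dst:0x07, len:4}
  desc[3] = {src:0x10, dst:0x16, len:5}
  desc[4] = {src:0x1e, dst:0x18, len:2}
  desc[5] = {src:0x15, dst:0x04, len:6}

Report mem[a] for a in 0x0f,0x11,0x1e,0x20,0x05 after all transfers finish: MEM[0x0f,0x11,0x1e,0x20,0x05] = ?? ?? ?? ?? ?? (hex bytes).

  after D0: wrote 7B at 0x1a = 59549e4f865a71
  after D1: wrote 2B at 0x10 = ad03
  after D2: wrote 4B at 0x07 = 59549e4f
  after D3: wrote 5B at 0x16 = ad0371373f
  after D4: wrote 2B at 0x18 = 865a
  after D5: wrote 6B at 0x04 = 29ad03865a3f
query mem[0x0f]=0x4f, mem[0x11]=0x03, mem[0x1e]=0x86, mem[0x20]=0x71, mem[0x05]=0xad

MEM[0x0f,0x11,0x1e,0x20,0x05] = 4f 03 86 71 ad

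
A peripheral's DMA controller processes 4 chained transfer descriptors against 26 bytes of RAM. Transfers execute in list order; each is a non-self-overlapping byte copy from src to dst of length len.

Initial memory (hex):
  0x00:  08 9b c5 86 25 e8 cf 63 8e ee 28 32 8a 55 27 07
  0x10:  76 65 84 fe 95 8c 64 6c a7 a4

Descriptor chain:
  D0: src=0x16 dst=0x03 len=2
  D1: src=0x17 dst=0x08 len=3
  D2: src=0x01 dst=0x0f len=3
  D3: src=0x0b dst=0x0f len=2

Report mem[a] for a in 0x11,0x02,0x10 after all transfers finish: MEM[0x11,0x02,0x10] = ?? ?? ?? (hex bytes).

D0: mem[0x03..0x04] <- [64 6c]
D1: mem[0x08..0x0a] <- [6c a7 a4]
D2: mem[0x0f..0x11] <- [9b c5 64]
D3: mem[0x0f..0x10] <- [32 8a]
query mem[0x11]=0x64, mem[0x02]=0xc5, mem[0x10]=0x8a

MEM[0x11,0x02,0x10] = 64 c5 8a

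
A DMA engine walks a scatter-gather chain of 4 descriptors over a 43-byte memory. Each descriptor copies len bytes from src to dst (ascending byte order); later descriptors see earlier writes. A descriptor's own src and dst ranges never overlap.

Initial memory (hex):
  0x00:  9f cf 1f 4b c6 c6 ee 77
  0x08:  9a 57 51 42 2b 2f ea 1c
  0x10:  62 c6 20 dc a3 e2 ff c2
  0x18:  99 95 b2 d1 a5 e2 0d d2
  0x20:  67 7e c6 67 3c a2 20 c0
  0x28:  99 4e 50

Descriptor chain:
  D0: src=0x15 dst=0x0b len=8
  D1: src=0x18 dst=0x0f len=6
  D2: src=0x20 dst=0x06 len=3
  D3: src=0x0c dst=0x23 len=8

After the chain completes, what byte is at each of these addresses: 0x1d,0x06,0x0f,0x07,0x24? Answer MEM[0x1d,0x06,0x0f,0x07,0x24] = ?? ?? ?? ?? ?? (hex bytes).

MEM[0x1d,0x06,0x0f,0x07,0x24] = e2 67 99 7e c2

  after D0: wrote 8B at 0x0b = e2ffc29995b2d1a5
  after D1: wrote 6B at 0x0f = 9995b2d1a5e2
  after D2: wrote 3B at 0x06 = 677ec6
  after D3: wrote 8B at 0x23 = ffc2999995b2d1a5
query mem[0x1d]=0xe2, mem[0x06]=0x67, mem[0x0f]=0x99, mem[0x07]=0x7e, mem[0x24]=0xc2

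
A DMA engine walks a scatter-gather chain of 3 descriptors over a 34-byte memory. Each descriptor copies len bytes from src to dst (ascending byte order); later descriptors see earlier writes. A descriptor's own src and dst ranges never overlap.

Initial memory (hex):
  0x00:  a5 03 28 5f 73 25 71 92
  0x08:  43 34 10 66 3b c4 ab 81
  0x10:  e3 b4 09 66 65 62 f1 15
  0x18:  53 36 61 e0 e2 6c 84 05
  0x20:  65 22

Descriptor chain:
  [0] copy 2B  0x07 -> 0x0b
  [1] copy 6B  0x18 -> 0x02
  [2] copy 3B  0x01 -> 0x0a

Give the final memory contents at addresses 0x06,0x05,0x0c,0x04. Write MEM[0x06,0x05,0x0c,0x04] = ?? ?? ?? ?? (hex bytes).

  after D0: wrote 2B at 0x0b = 9243
  after D1: wrote 6B at 0x02 = 533661e0e26c
  after D2: wrote 3B at 0x0a = 035336
query mem[0x06]=0xe2, mem[0x05]=0xe0, mem[0x0c]=0x36, mem[0x04]=0x61

MEM[0x06,0x05,0x0c,0x04] = e2 e0 36 61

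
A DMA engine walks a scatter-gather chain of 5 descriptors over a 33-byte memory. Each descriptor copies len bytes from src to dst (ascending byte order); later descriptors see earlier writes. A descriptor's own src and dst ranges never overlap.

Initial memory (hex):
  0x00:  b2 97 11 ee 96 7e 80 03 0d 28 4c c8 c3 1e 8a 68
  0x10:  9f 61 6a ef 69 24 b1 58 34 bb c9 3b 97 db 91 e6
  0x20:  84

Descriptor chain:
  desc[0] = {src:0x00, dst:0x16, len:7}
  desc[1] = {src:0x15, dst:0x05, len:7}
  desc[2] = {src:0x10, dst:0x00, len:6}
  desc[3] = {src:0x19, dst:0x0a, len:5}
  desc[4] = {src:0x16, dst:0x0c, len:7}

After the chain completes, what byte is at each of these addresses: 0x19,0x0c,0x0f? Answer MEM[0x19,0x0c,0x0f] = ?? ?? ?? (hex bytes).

[0] 0x00->0x16 len=7 : b2 97 11 ee 96 7e 80
[1] 0x15->0x05 len=7 : 24 b2 97 11 ee 96 7e
[2] 0x10->0x00 len=6 : 9f 61 6a ef 69 24
[3] 0x19->0x0a len=5 : ee 96 7e 80 db
[4] 0x16->0x0c len=7 : b2 97 11 ee 96 7e 80
query mem[0x19]=0xee, mem[0x0c]=0xb2, mem[0x0f]=0xee

MEM[0x19,0x0c,0x0f] = ee b2 ee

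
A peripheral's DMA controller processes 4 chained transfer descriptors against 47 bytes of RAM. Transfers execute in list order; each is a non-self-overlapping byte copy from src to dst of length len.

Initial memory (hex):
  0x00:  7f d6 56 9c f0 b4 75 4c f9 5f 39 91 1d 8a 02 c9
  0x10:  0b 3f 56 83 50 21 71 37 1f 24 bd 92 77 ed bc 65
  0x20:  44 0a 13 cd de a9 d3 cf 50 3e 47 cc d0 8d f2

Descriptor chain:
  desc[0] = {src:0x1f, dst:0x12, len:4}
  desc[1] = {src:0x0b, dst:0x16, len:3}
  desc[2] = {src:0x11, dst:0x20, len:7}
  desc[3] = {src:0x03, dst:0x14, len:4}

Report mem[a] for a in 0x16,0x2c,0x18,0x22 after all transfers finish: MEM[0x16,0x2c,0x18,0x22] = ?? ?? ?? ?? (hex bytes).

MEM[0x16,0x2c,0x18,0x22] = b4 d0 8a 44

  after D0: wrote 4B at 0x12 = 65440a13
  after D1: wrote 3B at 0x16 = 911d8a
  after D2: wrote 7B at 0x20 = 3f65440a13911d
  after D3: wrote 4B at 0x14 = 9cf0b475
query mem[0x16]=0xb4, mem[0x2c]=0xd0, mem[0x18]=0x8a, mem[0x22]=0x44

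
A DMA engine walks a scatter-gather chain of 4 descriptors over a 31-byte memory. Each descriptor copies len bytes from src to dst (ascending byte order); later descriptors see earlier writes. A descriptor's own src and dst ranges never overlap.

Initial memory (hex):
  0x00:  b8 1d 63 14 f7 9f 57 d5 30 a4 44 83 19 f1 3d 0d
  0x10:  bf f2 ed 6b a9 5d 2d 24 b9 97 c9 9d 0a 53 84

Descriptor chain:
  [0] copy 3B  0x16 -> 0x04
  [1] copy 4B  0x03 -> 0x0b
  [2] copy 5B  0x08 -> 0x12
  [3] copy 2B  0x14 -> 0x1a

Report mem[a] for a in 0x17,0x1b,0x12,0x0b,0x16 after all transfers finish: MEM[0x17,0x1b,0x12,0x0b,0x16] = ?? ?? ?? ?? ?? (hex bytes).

[0] 0x16->0x04 len=3 : 2d 24 b9
[1] 0x03->0x0b len=4 : 14 2d 24 b9
[2] 0x08->0x12 len=5 : 30 a4 44 14 2d
[3] 0x14->0x1a len=2 : 44 14
query mem[0x17]=0x24, mem[0x1b]=0x14, mem[0x12]=0x30, mem[0x0b]=0x14, mem[0x16]=0x2d

MEM[0x17,0x1b,0x12,0x0b,0x16] = 24 14 30 14 2d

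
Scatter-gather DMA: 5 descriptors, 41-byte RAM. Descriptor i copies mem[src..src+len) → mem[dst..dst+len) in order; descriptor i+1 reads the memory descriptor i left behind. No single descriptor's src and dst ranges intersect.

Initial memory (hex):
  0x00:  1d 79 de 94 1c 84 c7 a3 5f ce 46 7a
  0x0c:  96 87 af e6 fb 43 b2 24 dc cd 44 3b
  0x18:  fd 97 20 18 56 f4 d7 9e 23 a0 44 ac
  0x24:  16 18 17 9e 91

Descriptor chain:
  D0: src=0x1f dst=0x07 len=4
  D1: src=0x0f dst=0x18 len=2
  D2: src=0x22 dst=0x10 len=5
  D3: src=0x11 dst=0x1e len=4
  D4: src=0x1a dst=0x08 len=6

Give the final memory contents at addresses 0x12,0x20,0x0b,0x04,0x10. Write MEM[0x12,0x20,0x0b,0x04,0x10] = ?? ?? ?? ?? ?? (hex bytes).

#0 dst[0x07+4] := {0x9e,0x23,0xa0,0x44}
#1 dst[0x18+2] := {0xe6,0xfb}
#2 dst[0x10+5] := {0x44,0xac,0x16,0x18,0x17}
#3 dst[0x1e+4] := {0xac,0x16,0x18,0x17}
#4 dst[0x08+6] := {0x20,0x18,0x56,0xf4,0xac,0x16}
query mem[0x12]=0x16, mem[0x20]=0x18, mem[0x0b]=0xf4, mem[0x04]=0x1c, mem[0x10]=0x44

MEM[0x12,0x20,0x0b,0x04,0x10] = 16 18 f4 1c 44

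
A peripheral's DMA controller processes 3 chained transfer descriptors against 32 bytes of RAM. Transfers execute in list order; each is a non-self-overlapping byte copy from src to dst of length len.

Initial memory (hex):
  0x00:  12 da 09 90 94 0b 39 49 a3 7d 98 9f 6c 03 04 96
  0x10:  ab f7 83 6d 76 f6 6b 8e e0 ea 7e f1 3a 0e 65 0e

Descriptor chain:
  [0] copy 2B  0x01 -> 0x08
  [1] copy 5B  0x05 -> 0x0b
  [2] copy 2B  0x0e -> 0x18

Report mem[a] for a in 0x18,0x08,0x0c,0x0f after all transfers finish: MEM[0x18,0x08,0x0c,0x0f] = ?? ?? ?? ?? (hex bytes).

D0: mem[0x08..0x09] <- [da 09]
D1: mem[0x0b..0x0f] <- [0b 39 49 da 09]
D2: mem[0x18..0x19] <- [da 09]
query mem[0x18]=0xda, mem[0x08]=0xda, mem[0x0c]=0x39, mem[0x0f]=0x09

MEM[0x18,0x08,0x0c,0x0f] = da da 39 09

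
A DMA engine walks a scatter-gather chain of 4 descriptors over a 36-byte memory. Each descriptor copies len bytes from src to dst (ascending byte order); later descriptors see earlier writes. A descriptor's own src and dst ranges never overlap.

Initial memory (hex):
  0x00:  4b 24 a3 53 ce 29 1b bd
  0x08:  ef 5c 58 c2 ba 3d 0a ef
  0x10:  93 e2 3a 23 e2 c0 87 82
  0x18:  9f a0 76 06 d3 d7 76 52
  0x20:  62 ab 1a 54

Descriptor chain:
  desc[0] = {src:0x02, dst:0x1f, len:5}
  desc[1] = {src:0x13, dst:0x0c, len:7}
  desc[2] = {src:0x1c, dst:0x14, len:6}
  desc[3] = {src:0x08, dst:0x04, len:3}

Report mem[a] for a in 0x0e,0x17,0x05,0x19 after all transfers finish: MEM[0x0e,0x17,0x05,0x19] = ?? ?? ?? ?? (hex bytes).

MEM[0x0e,0x17,0x05,0x19] = c0 a3 5c ce

  after D0: wrote 5B at 0x1f = a353ce291b
  after D1: wrote 7B at 0x0c = 23e2c087829fa0
  after D2: wrote 6B at 0x14 = d3d776a353ce
  after D3: wrote 3B at 0x04 = ef5c58
query mem[0x0e]=0xc0, mem[0x17]=0xa3, mem[0x05]=0x5c, mem[0x19]=0xce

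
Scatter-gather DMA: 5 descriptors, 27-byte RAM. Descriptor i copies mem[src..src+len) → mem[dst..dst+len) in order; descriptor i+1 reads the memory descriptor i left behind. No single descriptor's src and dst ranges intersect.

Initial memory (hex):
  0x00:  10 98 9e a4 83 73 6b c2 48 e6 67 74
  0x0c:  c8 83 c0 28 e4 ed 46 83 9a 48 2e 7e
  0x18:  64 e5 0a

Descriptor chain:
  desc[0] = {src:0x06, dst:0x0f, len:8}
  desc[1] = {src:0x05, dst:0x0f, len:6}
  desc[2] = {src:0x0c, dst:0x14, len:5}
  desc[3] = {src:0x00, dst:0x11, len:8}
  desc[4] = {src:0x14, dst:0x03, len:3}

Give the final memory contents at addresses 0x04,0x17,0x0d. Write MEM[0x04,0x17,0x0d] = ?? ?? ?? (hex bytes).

MEM[0x04,0x17,0x0d] = 83 6b 83

D0: mem[0x0f..0x16] <- [6b c2 48 e6 67 74 c8 83]
D1: mem[0x0f..0x14] <- [73 6b c2 48 e6 67]
D2: mem[0x14..0x18] <- [c8 83 c0 73 6b]
D3: mem[0x11..0x18] <- [10 98 9e a4 83 73 6b c2]
D4: mem[0x03..0x05] <- [a4 83 73]
query mem[0x04]=0x83, mem[0x17]=0x6b, mem[0x0d]=0x83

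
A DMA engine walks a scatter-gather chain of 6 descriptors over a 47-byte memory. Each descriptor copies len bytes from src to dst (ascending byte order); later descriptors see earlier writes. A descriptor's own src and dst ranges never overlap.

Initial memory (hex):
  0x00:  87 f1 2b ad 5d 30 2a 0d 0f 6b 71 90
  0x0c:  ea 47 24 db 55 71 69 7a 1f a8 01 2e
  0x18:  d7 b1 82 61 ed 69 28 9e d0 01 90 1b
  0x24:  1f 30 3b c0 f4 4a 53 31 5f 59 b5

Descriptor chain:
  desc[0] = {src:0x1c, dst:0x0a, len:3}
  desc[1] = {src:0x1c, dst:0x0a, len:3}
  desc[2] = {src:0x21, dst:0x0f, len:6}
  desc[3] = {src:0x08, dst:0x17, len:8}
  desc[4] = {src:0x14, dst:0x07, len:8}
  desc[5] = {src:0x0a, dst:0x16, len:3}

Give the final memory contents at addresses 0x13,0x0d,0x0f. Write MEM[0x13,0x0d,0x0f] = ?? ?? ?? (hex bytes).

MEM[0x13,0x0d,0x0f] = 30 69 01

D0: mem[0x0a..0x0c] <- [ed 69 28]
D1: mem[0x0a..0x0c] <- [ed 69 28]
D2: mem[0x0f..0x14] <- [01 90 1b 1f 30 3b]
D3: mem[0x17..0x1e] <- [0f 6b ed 69 28 47 24 01]
D4: mem[0x07..0x0e] <- [3b a8 01 0f 6b ed 69 28]
D5: mem[0x16..0x18] <- [0f 6b ed]
query mem[0x13]=0x30, mem[0x0d]=0x69, mem[0x0f]=0x01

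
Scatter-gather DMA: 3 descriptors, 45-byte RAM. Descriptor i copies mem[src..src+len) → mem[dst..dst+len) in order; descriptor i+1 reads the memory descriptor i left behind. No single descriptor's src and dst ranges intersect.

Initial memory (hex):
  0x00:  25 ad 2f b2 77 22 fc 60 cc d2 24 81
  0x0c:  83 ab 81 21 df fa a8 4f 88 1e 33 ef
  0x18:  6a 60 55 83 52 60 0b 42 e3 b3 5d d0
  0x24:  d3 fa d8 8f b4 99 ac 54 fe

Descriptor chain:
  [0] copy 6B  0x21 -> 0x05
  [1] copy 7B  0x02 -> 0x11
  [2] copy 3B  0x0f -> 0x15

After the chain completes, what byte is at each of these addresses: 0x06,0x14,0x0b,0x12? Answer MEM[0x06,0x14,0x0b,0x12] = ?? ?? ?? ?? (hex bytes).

MEM[0x06,0x14,0x0b,0x12] = 5d b3 81 b2

  after D0: wrote 6B at 0x05 = b35dd0d3fad8
  after D1: wrote 7B at 0x11 = 2fb277b35dd0d3
  after D2: wrote 3B at 0x15 = 21df2f
query mem[0x06]=0x5d, mem[0x14]=0xb3, mem[0x0b]=0x81, mem[0x12]=0xb2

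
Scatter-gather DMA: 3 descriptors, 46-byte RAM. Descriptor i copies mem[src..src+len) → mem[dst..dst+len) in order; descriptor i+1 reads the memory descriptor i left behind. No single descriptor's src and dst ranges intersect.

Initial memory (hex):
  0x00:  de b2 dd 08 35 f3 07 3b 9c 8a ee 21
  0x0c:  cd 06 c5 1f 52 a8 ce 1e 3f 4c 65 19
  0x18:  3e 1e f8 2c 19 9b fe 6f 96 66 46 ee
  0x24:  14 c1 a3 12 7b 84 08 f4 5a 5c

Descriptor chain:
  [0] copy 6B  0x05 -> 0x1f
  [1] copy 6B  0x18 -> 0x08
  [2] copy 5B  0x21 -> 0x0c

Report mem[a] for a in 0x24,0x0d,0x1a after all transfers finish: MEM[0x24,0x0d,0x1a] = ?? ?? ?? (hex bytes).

MEM[0x24,0x0d,0x1a] = ee 9c f8

D0: mem[0x1f..0x24] <- [f3 07 3b 9c 8a ee]
D1: mem[0x08..0x0d] <- [3e 1e f8 2c 19 9b]
D2: mem[0x0c..0x10] <- [3b 9c 8a ee c1]
query mem[0x24]=0xee, mem[0x0d]=0x9c, mem[0x1a]=0xf8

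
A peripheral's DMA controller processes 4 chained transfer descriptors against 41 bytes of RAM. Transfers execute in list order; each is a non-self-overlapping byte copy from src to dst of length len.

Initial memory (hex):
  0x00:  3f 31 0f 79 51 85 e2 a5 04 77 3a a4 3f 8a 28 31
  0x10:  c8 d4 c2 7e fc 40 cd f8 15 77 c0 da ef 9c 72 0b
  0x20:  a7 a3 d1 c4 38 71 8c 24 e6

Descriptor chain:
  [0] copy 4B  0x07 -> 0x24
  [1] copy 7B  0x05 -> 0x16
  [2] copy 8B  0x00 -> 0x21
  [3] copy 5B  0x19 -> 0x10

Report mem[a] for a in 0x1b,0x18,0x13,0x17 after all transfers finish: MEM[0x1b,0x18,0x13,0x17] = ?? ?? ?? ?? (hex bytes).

[0] 0x07->0x24 len=4 : a5 04 77 3a
[1] 0x05->0x16 len=7 : 85 e2 a5 04 77 3a a4
[2] 0x00->0x21 len=8 : 3f 31 0f 79 51 85 e2 a5
[3] 0x19->0x10 len=5 : 04 77 3a a4 9c
query mem[0x1b]=0x3a, mem[0x18]=0xa5, mem[0x13]=0xa4, mem[0x17]=0xe2

MEM[0x1b,0x18,0x13,0x17] = 3a a5 a4 e2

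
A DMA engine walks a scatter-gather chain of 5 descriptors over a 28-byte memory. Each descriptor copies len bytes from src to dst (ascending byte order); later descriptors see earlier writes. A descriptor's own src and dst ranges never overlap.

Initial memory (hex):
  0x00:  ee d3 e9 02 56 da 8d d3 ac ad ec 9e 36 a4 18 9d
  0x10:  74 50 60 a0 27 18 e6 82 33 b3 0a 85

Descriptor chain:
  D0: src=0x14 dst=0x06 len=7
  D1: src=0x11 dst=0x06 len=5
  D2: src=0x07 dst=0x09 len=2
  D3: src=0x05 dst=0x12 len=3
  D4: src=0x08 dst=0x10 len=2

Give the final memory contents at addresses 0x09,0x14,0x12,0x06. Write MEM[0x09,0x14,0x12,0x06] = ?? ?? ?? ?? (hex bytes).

D0: mem[0x06..0x0c] <- [27 18 e6 82 33 b3 0a]
D1: mem[0x06..0x0a] <- [50 60 a0 27 18]
D2: mem[0x09..0x0a] <- [60 a0]
D3: mem[0x12..0x14] <- [da 50 60]
D4: mem[0x10..0x11] <- [a0 60]
query mem[0x09]=0x60, mem[0x14]=0x60, mem[0x12]=0xda, mem[0x06]=0x50

MEM[0x09,0x14,0x12,0x06] = 60 60 da 50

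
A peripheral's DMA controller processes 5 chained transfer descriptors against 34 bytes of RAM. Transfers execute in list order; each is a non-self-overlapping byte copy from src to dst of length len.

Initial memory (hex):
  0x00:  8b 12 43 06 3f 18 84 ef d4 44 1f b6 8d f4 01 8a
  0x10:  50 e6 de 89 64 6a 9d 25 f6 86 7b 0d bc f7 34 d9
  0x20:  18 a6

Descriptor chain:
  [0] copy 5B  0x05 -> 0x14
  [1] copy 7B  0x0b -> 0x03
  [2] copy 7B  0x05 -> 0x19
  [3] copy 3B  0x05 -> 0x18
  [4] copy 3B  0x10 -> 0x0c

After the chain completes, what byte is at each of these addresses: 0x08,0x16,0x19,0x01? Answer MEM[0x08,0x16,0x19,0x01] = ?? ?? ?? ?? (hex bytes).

MEM[0x08,0x16,0x19,0x01] = 50 ef 01 12

[0] 0x05->0x14 len=5 : 18 84 ef d4 44
[1] 0x0b->0x03 len=7 : b6 8d f4 01 8a 50 e6
[2] 0x05->0x19 len=7 : f4 01 8a 50 e6 1f b6
[3] 0x05->0x18 len=3 : f4 01 8a
[4] 0x10->0x0c len=3 : 50 e6 de
query mem[0x08]=0x50, mem[0x16]=0xef, mem[0x19]=0x01, mem[0x01]=0x12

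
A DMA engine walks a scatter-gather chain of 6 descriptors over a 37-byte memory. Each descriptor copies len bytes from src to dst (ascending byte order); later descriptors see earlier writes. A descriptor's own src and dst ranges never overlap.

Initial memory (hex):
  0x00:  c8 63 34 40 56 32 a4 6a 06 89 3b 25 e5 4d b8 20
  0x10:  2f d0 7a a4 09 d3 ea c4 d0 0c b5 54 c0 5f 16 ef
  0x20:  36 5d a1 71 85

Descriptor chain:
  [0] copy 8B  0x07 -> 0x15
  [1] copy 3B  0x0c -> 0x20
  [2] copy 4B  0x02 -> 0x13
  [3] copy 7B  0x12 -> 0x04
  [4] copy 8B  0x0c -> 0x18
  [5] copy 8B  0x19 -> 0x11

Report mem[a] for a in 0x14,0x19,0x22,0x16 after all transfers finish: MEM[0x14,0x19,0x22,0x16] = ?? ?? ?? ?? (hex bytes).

MEM[0x14,0x19,0x22,0x16] = 2f 4d b8 7a

D0: mem[0x15..0x1c] <- [6a 06 89 3b 25 e5 4d b8]
D1: mem[0x20..0x22] <- [e5 4d b8]
D2: mem[0x13..0x16] <- [34 40 56 32]
D3: mem[0x04..0x0a] <- [7a 34 40 56 32 89 3b]
D4: mem[0x18..0x1f] <- [e5 4d b8 20 2f d0 7a 34]
D5: mem[0x11..0x18] <- [4d b8 20 2f d0 7a 34 e5]
query mem[0x14]=0x2f, mem[0x19]=0x4d, mem[0x22]=0xb8, mem[0x16]=0x7a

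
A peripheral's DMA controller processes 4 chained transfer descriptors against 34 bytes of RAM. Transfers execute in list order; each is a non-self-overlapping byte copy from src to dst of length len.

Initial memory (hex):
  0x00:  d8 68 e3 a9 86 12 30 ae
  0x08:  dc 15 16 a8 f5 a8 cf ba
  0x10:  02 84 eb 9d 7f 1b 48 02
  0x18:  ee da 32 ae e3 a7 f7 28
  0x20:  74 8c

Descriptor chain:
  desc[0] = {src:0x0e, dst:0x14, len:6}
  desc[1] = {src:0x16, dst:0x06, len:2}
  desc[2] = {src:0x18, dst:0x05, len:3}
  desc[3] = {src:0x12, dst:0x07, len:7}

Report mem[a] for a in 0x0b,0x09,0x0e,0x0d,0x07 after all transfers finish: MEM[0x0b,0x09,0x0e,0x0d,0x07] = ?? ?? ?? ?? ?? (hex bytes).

[0] 0x0e->0x14 len=6 : cf ba 02 84 eb 9d
[1] 0x16->0x06 len=2 : 02 84
[2] 0x18->0x05 len=3 : eb 9d 32
[3] 0x12->0x07 len=7 : eb 9d cf ba 02 84 eb
query mem[0x0b]=0x02, mem[0x09]=0xcf, mem[0x0e]=0xcf, mem[0x0d]=0xeb, mem[0x07]=0xeb

MEM[0x0b,0x09,0x0e,0x0d,0x07] = 02 cf cf eb eb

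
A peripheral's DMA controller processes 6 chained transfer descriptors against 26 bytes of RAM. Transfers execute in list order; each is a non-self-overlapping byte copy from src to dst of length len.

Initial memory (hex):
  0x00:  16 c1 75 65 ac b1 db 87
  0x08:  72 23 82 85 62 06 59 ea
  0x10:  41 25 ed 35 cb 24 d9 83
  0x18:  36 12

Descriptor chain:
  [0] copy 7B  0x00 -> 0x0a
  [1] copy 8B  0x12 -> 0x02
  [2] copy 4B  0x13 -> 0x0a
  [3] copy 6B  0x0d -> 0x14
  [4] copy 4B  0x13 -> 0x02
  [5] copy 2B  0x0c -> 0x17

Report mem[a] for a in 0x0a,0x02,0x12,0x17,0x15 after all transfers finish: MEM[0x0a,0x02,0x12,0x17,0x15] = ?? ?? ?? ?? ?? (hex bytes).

MEM[0x0a,0x02,0x12,0x17,0x15] = 35 35 ed 24 ac

#0 dst[0x0a+7] := {0x16,0xc1,0x75,0x65,0xac,0xb1,0xdb}
#1 dst[0x02+8] := {0xed,0x35,0xcb,0x24,0xd9,0x83,0x36,0x12}
#2 dst[0x0a+4] := {0x35,0xcb,0x24,0xd9}
#3 dst[0x14+6] := {0xd9,0xac,0xb1,0xdb,0x25,0xed}
#4 dst[0x02+4] := {0x35,0xd9,0xac,0xb1}
#5 dst[0x17+2] := {0x24,0xd9}
query mem[0x0a]=0x35, mem[0x02]=0x35, mem[0x12]=0xed, mem[0x17]=0x24, mem[0x15]=0xac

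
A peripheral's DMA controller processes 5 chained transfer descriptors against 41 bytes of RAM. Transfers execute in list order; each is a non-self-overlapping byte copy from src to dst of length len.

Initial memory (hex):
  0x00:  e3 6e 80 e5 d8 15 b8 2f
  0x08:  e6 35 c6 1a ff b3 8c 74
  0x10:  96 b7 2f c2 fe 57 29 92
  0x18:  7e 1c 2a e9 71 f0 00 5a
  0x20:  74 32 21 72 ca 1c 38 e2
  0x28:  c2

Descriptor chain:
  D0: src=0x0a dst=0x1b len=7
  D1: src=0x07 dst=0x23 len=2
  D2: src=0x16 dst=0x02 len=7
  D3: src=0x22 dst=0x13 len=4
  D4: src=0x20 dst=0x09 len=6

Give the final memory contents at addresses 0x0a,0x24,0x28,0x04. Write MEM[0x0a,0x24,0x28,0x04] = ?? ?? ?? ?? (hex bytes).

  after D0: wrote 7B at 0x1b = c61affb38c7496
  after D1: wrote 2B at 0x23 = 2fe6
  after D2: wrote 7B at 0x02 = 29927e1c2ac61a
  after D3: wrote 4B at 0x13 = 212fe61c
  after D4: wrote 6B at 0x09 = 7496212fe61c
query mem[0x0a]=0x96, mem[0x24]=0xe6, mem[0x28]=0xc2, mem[0x04]=0x7e

MEM[0x0a,0x24,0x28,0x04] = 96 e6 c2 7e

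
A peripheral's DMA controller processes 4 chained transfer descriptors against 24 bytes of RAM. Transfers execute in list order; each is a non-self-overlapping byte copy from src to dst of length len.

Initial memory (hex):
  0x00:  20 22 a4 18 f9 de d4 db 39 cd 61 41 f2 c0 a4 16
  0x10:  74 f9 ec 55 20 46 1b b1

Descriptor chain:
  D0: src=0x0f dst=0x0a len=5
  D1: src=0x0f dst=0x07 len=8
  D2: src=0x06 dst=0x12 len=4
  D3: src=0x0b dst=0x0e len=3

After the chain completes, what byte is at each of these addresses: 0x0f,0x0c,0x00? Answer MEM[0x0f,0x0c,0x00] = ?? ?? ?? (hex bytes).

MEM[0x0f,0x0c,0x00] = 20 20 20

  after D0: wrote 5B at 0x0a = 1674f9ec55
  after D1: wrote 8B at 0x07 = 1674f9ec5520461b
  after D2: wrote 4B at 0x12 = d41674f9
  after D3: wrote 3B at 0x0e = 552046
query mem[0x0f]=0x20, mem[0x0c]=0x20, mem[0x00]=0x20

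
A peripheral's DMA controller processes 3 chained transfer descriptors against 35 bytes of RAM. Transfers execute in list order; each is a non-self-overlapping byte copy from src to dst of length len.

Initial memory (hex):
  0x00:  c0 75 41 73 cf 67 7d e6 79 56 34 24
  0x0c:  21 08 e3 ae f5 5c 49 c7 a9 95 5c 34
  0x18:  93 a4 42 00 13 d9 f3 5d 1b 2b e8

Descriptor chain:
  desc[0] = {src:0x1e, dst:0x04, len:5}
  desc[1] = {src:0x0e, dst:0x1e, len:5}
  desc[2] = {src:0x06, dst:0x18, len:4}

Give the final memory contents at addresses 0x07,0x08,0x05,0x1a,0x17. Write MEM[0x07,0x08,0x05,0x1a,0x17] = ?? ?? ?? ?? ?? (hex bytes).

MEM[0x07,0x08,0x05,0x1a,0x17] = 2b e8 5d e8 34

D0: mem[0x04..0x08] <- [f3 5d 1b 2b e8]
D1: mem[0x1e..0x22] <- [e3 ae f5 5c 49]
D2: mem[0x18..0x1b] <- [1b 2b e8 56]
query mem[0x07]=0x2b, mem[0x08]=0xe8, mem[0x05]=0x5d, mem[0x1a]=0xe8, mem[0x17]=0x34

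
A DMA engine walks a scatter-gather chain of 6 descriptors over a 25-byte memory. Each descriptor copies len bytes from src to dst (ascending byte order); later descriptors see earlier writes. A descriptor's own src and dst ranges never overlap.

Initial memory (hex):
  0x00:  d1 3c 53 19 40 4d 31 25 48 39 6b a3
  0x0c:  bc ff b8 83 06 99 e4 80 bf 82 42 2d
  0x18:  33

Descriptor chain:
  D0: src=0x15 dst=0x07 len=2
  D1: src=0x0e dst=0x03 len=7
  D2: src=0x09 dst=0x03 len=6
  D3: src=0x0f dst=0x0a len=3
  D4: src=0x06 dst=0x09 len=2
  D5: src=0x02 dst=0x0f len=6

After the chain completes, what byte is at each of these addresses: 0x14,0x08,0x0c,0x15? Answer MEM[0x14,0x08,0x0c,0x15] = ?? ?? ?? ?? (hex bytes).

MEM[0x14,0x08,0x0c,0x15] = ff b8 99 82

D0: mem[0x07..0x08] <- [82 42]
D1: mem[0x03..0x09] <- [b8 83 06 99 e4 80 bf]
D2: mem[0x03..0x08] <- [bf 6b a3 bc ff b8]
D3: mem[0x0a..0x0c] <- [83 06 99]
D4: mem[0x09..0x0a] <- [bc ff]
D5: mem[0x0f..0x14] <- [53 bf 6b a3 bc ff]
query mem[0x14]=0xff, mem[0x08]=0xb8, mem[0x0c]=0x99, mem[0x15]=0x82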